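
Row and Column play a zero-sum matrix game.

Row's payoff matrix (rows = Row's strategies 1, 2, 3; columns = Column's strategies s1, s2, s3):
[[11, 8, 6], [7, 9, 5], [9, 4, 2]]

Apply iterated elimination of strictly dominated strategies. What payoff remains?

Row 3 is strictly dominated by row 1 (11>9, 8>4, 6>2); eliminate 3.
Column s1 is strictly dominated by s3 for Column (6<11, 5<7); eliminate s1.
Column s2 is strictly dominated by s3 for Column (6<8, 5<9); eliminate s2.
Row 2 is strictly dominated by row 1 (6>5); eliminate 2.
Only (1, s3) remains, with payoff 6.

6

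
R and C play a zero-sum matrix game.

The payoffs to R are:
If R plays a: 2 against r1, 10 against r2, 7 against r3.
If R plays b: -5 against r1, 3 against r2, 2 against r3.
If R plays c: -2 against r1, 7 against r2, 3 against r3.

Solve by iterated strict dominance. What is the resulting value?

2

Column r3 is strictly dominated by r1 for C (2<7, -5<2, -2<3); eliminate r3.
Column r2 is strictly dominated by r1 for C (2<10, -5<3, -2<7); eliminate r2.
Row b is strictly dominated by row a (2>-5); eliminate b.
Row c is strictly dominated by row a (2>-2); eliminate c.
Only (a, r1) remains, with payoff 2.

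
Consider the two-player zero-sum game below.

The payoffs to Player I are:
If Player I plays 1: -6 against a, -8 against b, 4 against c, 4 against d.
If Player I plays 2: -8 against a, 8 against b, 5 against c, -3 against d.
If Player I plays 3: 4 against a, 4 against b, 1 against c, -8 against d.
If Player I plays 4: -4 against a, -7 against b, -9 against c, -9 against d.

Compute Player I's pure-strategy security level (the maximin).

The worst-case payoff for each row is 1: -8, 2: -8, 3: -8, 4: -9.
The best of these is -8.

-8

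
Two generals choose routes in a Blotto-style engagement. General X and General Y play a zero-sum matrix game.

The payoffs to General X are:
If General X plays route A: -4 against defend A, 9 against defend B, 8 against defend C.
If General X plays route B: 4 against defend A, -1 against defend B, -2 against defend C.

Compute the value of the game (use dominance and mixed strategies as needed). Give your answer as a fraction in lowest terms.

Column defend B is strictly dominated by defend C for General Y (it gives General X more in every row).
The remaining 2×2 game on (route A, route B) × (defend A, defend C) has no saddle point. Let General X play route A with probability p; indifference gives −4p + 4(1−p) = 8p − 2(1−p), so p = 1/3.
Similarly General Y's optimal q on defend A is 5/9, and the value is -4·(5/9) + (8)·(4/9) = 4/3.

4/3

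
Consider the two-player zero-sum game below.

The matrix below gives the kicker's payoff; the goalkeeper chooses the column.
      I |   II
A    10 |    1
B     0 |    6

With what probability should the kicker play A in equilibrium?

2/5

Row minima are 1 and 0, so the kicker's maximin is 1; column maxima are 10 and 6, so the goalkeeper's minimax is 6. These differ, so the equilibrium is in mixed strategies.
Let the kicker play A with probability p. The goalkeeper is indifferent when 10p = p + 6(1−p), giving p = 2/5.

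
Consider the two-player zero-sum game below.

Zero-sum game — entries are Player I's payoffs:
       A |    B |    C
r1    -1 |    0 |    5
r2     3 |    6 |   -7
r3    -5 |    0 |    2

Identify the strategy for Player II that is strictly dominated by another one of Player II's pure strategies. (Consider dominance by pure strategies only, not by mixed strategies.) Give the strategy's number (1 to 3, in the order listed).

2

Player II prefers columns that give Player I less. Compare B with A: -1 < 0, 3 < 6, -5 < 0.
So A strictly dominates B for Player II; B is strictly dominated.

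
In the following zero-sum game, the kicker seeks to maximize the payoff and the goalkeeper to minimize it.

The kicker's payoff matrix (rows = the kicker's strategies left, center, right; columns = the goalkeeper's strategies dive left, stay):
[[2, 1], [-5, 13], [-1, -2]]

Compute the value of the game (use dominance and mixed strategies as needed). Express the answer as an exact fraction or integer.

31/19

Row right is strictly dominated by row left, so the kicker never plays it.
The remaining 2×2 game on (left, center) × (dive left, stay) has no saddle point. Let the kicker play left with probability p; indifference gives 2p − 5(1−p) = p + 13(1−p), so p = 18/19.
Similarly the goalkeeper's optimal q on dive left is 12/19, and the value is 2·(12/19) + (1)·(7/19) = 31/19.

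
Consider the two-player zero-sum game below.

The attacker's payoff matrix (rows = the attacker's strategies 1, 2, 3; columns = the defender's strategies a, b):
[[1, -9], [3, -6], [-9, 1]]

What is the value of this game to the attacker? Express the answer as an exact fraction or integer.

-51/19

Row 1 is strictly dominated by row 2, so the attacker never plays it.
The remaining 2×2 game on (2, 3) × (a, b) has no saddle point. Let the attacker play 2 with probability p; indifference gives 3p − 9(1−p) = −6p + (1−p), so p = 10/19.
Similarly the defender's optimal q on a is 7/19, and the value is 3·(7/19) + (-6)·(12/19) = -51/19.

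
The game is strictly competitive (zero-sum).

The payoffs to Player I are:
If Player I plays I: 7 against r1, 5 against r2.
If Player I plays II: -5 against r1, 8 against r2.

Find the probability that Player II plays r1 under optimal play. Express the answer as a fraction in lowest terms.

1/5

Row minima are 5 and -5, so Player I's maximin is 5; column maxima are 7 and 8, so Player II's minimax is 7. These differ, so the equilibrium is in mixed strategies.
Let Player II play r1 with probability q. Player I is indifferent when 7q + 5(1−q) = −5q + 8(1−q), giving q = 1/5.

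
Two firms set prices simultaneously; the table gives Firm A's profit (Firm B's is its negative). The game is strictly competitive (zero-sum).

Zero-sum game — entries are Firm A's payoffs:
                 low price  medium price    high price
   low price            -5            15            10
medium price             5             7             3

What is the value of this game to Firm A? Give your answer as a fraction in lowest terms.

Column medium price is strictly dominated by high price for Firm B (it gives Firm A more in every row).
The remaining 2×2 game on (low price, medium price) × (low price, high price) has no saddle point. Let Firm A play low price with probability p; indifference gives −5p + 5(1−p) = 10p + 3(1−p), so p = 2/17.
Similarly Firm B's optimal q on low price is 7/17, and the value is -5·(7/17) + (10)·(10/17) = 65/17.

65/17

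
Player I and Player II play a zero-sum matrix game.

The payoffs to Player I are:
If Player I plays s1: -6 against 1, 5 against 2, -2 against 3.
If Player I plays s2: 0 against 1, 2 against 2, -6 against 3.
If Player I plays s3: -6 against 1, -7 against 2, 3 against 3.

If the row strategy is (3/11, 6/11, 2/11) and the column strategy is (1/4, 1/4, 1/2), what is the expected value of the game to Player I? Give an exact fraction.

Against (1/4, 1/4, 1/2), each row's expected payoff is s1: -5/4; s2: -5/2; s3: -7/4.
Taking the (3/11, 6/11, 2/11)-weighted average: (3/11)·(-5/4) + (6/11)·(-5/2) + (2/11)·(-7/4) = -89/44.

-89/44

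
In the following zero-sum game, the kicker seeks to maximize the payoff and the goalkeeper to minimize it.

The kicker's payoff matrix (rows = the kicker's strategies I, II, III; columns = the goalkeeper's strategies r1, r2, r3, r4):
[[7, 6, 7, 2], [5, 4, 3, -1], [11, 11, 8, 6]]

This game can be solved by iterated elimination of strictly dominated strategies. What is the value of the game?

Row I is strictly dominated by row III (11>7, 11>6, 8>7, 6>2); eliminate I.
Row II is strictly dominated by row III (11>5, 11>4, 8>3, 6>-1); eliminate II.
Column r3 is strictly dominated by r4 for the goalkeeper (6<8); eliminate r3.
Column r1 is strictly dominated by r4 for the goalkeeper (6<11); eliminate r1.
Column r2 is strictly dominated by r4 for the goalkeeper (6<11); eliminate r2.
Only (III, r4) remains, with payoff 6.

6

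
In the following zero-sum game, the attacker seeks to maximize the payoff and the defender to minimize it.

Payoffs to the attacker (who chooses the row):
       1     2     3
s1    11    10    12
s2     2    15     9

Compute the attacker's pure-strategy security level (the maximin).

10

The worst-case payoff for each row is s1: 10, s2: 2.
The best of these is 10.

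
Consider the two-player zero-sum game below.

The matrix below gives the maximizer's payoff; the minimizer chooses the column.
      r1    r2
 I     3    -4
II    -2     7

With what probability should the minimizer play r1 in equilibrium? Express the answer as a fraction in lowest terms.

11/16

Row minima are -4 and -2, so the maximizer's maximin is -2; column maxima are 3 and 7, so the minimizer's minimax is 3. These differ, so the equilibrium is in mixed strategies.
Let the minimizer play r1 with probability q. The maximizer is indifferent when 3q − 4(1−q) = −2q + 7(1−q), giving q = 11/16.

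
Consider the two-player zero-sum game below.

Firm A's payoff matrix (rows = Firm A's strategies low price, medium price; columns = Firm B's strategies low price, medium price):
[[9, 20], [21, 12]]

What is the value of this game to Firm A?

78/5

Row minima are 9 and 12, so Firm A's maximin is 12; column maxima are 21 and 20, so Firm B's minimax is 20. These differ, so the equilibrium is in mixed strategies.
Let Firm A play low price with probability p. Firm B is indifferent when 9p + 21(1−p) = 20p + 12(1−p), giving p = 9/20.
Let Firm B play low price with probability q. Firm A is indifferent when 9q + 20(1−q) = 21q + 12(1−q), giving q = 2/5.
The value is 9·(2/5) + (20)·(3/5) = 78/5.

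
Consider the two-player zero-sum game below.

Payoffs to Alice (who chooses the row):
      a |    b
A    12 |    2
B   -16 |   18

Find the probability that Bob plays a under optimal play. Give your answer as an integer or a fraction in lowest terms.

4/11

Row minima are 2 and -16, so Alice's maximin is 2; column maxima are 12 and 18, so Bob's minimax is 12. These differ, so the equilibrium is in mixed strategies.
Let Bob play a with probability q. Alice is indifferent when 12q + 2(1−q) = −16q + 18(1−q), giving q = 4/11.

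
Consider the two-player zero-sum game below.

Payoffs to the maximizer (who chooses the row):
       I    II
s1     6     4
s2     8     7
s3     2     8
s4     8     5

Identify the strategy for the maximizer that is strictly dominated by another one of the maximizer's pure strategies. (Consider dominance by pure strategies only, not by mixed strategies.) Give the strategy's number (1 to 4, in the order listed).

1

Compare s1 with s2: 8 > 6, 7 > 4.
So s2 strictly dominates s1 for the maximizer; s1 is strictly dominated.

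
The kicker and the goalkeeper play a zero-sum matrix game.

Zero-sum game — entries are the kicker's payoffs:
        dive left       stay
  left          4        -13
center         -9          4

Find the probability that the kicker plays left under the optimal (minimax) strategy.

Row minima are -13 and -9, so the kicker's maximin is -9; column maxima are 4 and 4, so the goalkeeper's minimax is 4. These differ, so the equilibrium is in mixed strategies.
Let the kicker play left with probability p. The goalkeeper is indifferent when 4p − 9(1−p) = −13p + 4(1−p), giving p = 13/30.

13/30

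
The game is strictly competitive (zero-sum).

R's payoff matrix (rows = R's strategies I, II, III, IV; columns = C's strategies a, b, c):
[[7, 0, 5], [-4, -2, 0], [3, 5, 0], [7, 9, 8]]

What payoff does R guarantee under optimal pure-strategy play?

7

Row minima: 0, -4, 0, 7 → R's maximin is 7.
Column maxima: 7, 9, 8 → C's minimax is 7.
They coincide at (IV, a), so the value is 7.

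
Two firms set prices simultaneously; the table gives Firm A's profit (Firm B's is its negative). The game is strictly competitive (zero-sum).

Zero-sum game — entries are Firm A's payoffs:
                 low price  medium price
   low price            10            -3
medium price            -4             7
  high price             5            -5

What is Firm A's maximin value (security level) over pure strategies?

The worst-case payoff for each row is low price: -3, medium price: -4, high price: -5.
The best of these is -3.

-3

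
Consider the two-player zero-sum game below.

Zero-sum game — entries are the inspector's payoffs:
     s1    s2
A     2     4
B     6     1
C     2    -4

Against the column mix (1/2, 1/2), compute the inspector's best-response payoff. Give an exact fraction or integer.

A: (2)·(1/2) + (4)·(1/2) = 3.
B: (6)·(1/2) + (1)·(1/2) = 7/2.
C: (2)·(1/2) + (-4)·(1/2) = -1.
The best pure response is B with expected payoff 7/2.

7/2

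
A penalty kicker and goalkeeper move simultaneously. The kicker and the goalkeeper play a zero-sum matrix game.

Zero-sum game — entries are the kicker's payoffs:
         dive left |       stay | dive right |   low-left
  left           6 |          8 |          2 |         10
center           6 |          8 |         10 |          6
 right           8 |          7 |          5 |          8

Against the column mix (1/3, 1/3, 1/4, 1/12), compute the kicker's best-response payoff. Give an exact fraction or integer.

23/3

left: (6)·(1/3) + (8)·(1/3) + (2)·(1/4) + (10)·(1/12) = 6.
center: (6)·(1/3) + (8)·(1/3) + (10)·(1/4) + (6)·(1/12) = 23/3.
right: (8)·(1/3) + (7)·(1/3) + (5)·(1/4) + (8)·(1/12) = 83/12.
The best pure response is center with expected payoff 23/3.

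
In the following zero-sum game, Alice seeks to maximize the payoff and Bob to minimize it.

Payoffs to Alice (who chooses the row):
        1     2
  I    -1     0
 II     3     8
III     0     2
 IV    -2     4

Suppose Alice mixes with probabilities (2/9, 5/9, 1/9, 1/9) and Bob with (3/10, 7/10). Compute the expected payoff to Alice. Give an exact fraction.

Against (3/10, 7/10), each row's expected payoff is I: -3/10; II: 13/2; III: 7/5; IV: 11/5.
Taking the (2/9, 5/9, 1/9, 1/9)-weighted average: (2/9)·(-3/10) + (5/9)·(13/2) + (1/9)·(7/5) + (1/9)·(11/5) = 71/18.

71/18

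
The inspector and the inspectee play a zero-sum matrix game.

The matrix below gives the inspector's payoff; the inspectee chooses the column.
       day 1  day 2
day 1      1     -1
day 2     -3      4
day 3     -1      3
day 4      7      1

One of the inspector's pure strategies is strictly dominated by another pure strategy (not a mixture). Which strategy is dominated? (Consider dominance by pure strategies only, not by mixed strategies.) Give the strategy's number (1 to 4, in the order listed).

Compare day 1 with day 4: 7 > 1, 1 > -1.
So day 4 strictly dominates day 1 for the inspector; day 1 is strictly dominated.

1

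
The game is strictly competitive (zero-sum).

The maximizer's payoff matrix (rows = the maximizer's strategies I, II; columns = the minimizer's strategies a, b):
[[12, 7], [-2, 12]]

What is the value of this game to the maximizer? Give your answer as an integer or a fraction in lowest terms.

Row minima are 7 and -2, so the maximizer's maximin is 7; column maxima are 12 and 12, so the minimizer's minimax is 12. These differ, so the equilibrium is in mixed strategies.
Let the maximizer play I with probability p. The minimizer is indifferent when 12p − 2(1−p) = 7p + 12(1−p), giving p = 14/19.
Let the minimizer play a with probability q. The maximizer is indifferent when 12q + 7(1−q) = −2q + 12(1−q), giving q = 5/19.
The value is 12·(5/19) + (7)·(14/19) = 158/19.

158/19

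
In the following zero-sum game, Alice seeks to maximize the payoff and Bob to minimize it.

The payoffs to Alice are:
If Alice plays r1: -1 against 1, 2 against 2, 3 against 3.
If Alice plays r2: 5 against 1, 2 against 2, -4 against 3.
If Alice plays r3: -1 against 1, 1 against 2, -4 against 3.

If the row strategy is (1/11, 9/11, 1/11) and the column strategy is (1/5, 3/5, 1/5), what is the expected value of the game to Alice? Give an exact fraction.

Against (1/5, 3/5, 1/5), each row's expected payoff is r1: 8/5; r2: 7/5; r3: -2/5.
Taking the (1/11, 9/11, 1/11)-weighted average: (1/11)·(8/5) + (9/11)·(7/5) + (1/11)·(-2/5) = 69/55.

69/55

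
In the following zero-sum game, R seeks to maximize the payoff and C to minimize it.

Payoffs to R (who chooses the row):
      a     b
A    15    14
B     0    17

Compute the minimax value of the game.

Row minima are 14 and 0, so R's maximin is 14; column maxima are 15 and 17, so C's minimax is 15. These differ, so the equilibrium is in mixed strategies.
Let R play A with probability p. C is indifferent when 15p = 14p + 17(1−p), giving p = 17/18.
Let C play a with probability q. R is indifferent when 15q + 14(1−q) = 17(1−q), giving q = 1/6.
The value is 15·(1/6) + (14)·(5/6) = 85/6.

85/6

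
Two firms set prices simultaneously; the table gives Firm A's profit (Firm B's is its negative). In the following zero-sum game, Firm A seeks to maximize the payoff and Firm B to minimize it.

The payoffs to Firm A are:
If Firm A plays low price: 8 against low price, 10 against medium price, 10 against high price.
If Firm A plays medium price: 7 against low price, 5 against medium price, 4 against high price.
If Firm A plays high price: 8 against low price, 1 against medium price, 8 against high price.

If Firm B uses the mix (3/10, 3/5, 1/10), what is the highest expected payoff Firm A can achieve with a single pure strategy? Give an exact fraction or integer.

low price: (8)·(3/10) + (10)·(3/5) + (10)·(1/10) = 47/5.
medium price: (7)·(3/10) + (5)·(3/5) + (4)·(1/10) = 11/2.
high price: (8)·(3/10) + (1)·(3/5) + (8)·(1/10) = 19/5.
The best pure response is low price with expected payoff 47/5.

47/5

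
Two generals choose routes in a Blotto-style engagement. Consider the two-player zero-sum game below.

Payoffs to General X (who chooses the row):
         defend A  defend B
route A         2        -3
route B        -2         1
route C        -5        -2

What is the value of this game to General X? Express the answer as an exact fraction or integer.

-1/2

Row route C is strictly dominated by row route B, so General X never plays it.
The remaining 2×2 game on (route A, route B) × (defend A, defend B) has no saddle point. Let General X play route A with probability p; indifference gives 2p − 2(1−p) = −3p + (1−p), so p = 3/8.
Similarly General Y's optimal q on defend A is 1/2, and the value is 2·(1/2) + (-3)·(1/2) = -1/2.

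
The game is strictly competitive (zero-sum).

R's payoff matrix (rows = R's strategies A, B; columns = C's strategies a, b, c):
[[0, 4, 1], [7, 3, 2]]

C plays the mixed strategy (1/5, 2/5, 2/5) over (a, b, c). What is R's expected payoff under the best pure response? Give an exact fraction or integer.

17/5

A: (0)·(1/5) + (4)·(2/5) + (1)·(2/5) = 2.
B: (7)·(1/5) + (3)·(2/5) + (2)·(2/5) = 17/5.
The best pure response is B with expected payoff 17/5.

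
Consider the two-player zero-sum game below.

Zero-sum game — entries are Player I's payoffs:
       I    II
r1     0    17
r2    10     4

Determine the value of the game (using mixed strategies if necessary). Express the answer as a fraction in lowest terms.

Row minima are 0 and 4, so Player I's maximin is 4; column maxima are 10 and 17, so Player II's minimax is 10. These differ, so the equilibrium is in mixed strategies.
Let Player I play r1 with probability p. Player II is indifferent when 10(1−p) = 17p + 4(1−p), giving p = 6/23.
Let Player II play I with probability q. Player I is indifferent when 17(1−q) = 10q + 4(1−q), giving q = 13/23.
The value is 0·(13/23) + (17)·(10/23) = 170/23.

170/23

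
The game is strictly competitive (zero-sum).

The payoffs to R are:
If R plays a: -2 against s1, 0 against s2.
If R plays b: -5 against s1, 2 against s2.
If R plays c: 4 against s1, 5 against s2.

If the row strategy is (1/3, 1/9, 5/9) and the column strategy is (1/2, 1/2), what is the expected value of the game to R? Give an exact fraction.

2

Against (1/2, 1/2), each row's expected payoff is a: -1; b: -3/2; c: 9/2.
Taking the (1/3, 1/9, 5/9)-weighted average: (1/3)·(-1) + (1/9)·(-3/2) + (5/9)·(9/2) = 2.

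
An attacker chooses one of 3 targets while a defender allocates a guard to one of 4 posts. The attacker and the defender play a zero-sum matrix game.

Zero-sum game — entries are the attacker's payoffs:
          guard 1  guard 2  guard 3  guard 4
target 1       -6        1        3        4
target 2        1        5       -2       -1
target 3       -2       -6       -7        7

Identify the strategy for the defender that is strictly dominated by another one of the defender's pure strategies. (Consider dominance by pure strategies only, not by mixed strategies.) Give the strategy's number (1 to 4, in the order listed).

4

The defender prefers columns that give the attacker less. Compare guard 4 with guard 3: 3 < 4, -2 < -1, -7 < 7.
So guard 3 strictly dominates guard 4 for the defender; guard 4 is strictly dominated.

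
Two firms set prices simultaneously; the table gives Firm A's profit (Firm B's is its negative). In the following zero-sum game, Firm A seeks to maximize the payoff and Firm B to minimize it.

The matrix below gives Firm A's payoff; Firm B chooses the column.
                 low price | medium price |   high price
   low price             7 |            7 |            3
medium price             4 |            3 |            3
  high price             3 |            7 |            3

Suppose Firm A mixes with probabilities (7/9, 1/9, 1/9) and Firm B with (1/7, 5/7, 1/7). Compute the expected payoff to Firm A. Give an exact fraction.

Against (1/7, 5/7, 1/7), each row's expected payoff is low price: 45/7; medium price: 22/7; high price: 41/7.
Taking the (7/9, 1/9, 1/9)-weighted average: (7/9)·(45/7) + (1/9)·(22/7) + (1/9)·(41/7) = 6.

6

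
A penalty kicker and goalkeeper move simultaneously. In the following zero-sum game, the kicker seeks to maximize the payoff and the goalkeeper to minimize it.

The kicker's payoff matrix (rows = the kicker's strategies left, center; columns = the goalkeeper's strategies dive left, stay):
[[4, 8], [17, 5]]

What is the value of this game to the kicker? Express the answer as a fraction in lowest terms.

29/4

Row minima are 4 and 5, so the kicker's maximin is 5; column maxima are 17 and 8, so the goalkeeper's minimax is 8. These differ, so the equilibrium is in mixed strategies.
Let the kicker play left with probability p. The goalkeeper is indifferent when 4p + 17(1−p) = 8p + 5(1−p), giving p = 3/4.
Let the goalkeeper play dive left with probability q. The kicker is indifferent when 4q + 8(1−q) = 17q + 5(1−q), giving q = 3/16.
The value is 4·(3/16) + (8)·(13/16) = 29/4.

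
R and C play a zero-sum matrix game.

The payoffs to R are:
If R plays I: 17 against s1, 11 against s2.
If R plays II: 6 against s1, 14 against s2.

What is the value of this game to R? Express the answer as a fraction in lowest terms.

86/7

Row minima are 11 and 6, so R's maximin is 11; column maxima are 17 and 14, so C's minimax is 14. These differ, so the equilibrium is in mixed strategies.
Let R play I with probability p. C is indifferent when 17p + 6(1−p) = 11p + 14(1−p), giving p = 4/7.
Let C play s1 with probability q. R is indifferent when 17q + 11(1−q) = 6q + 14(1−q), giving q = 3/14.
The value is 17·(3/14) + (11)·(11/14) = 86/7.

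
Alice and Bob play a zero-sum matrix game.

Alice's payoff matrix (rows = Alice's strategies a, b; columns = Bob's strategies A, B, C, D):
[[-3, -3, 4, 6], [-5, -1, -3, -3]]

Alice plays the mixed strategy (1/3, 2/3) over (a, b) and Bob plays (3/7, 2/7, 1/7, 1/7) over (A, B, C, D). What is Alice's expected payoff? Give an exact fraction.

Against (3/7, 2/7, 1/7, 1/7), each row's expected payoff is a: -5/7; b: -23/7.
Taking the (1/3, 2/3)-weighted average: (1/3)·(-5/7) + (2/3)·(-23/7) = -17/7.

-17/7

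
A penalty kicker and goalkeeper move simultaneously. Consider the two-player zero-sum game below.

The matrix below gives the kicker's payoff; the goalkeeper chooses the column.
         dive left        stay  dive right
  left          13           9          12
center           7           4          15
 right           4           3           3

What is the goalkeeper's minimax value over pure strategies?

9

The worst case (largest entry) in each column is dive left: 13, stay: 9, dive right: 15.
The best (smallest) of these is 9.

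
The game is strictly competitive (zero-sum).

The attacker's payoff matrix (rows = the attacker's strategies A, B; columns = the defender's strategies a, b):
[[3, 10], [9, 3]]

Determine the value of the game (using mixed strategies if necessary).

81/13

Row minima are 3 and 3, so the attacker's maximin is 3; column maxima are 9 and 10, so the defender's minimax is 9. These differ, so the equilibrium is in mixed strategies.
Let the attacker play A with probability p. The defender is indifferent when 3p + 9(1−p) = 10p + 3(1−p), giving p = 6/13.
Let the defender play a with probability q. The attacker is indifferent when 3q + 10(1−q) = 9q + 3(1−q), giving q = 7/13.
The value is 3·(7/13) + (10)·(6/13) = 81/13.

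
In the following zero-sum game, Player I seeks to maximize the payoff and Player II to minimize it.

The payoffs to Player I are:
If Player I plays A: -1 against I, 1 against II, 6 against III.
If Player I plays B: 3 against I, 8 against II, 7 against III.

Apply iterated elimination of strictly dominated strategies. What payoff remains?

3

Row A is strictly dominated by row B (3>-1, 8>1, 7>6); eliminate A.
Column III is strictly dominated by I for Player II (3<7); eliminate III.
Column II is strictly dominated by I for Player II (3<8); eliminate II.
Only (B, I) remains, with payoff 3.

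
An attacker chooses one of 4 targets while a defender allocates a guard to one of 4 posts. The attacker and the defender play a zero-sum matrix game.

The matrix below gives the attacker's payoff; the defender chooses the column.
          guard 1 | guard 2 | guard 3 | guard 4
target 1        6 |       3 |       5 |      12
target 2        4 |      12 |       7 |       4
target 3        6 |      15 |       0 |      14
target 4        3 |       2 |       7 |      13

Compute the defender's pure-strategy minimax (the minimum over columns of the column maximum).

The worst case (largest entry) in each column is guard 1: 6, guard 2: 15, guard 3: 7, guard 4: 14.
The best (smallest) of these is 6.

6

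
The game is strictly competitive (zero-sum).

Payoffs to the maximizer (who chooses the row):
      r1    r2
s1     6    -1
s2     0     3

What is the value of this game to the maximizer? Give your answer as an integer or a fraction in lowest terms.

Row minima are -1 and 0, so the maximizer's maximin is 0; column maxima are 6 and 3, so the minimizer's minimax is 3. These differ, so the equilibrium is in mixed strategies.
Let the maximizer play s1 with probability p. The minimizer is indifferent when 6p = −p + 3(1−p), giving p = 3/10.
Let the minimizer play r1 with probability q. The maximizer is indifferent when 6q − (1−q) = 3(1−q), giving q = 2/5.
The value is 6·(2/5) + (-1)·(3/5) = 9/5.

9/5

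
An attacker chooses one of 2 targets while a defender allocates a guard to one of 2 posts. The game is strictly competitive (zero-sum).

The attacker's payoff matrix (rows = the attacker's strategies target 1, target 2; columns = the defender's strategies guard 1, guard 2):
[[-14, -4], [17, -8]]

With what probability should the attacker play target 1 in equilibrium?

5/7

Row minima are -14 and -8, so the attacker's maximin is -8; column maxima are 17 and -4, so the defender's minimax is -4. These differ, so the equilibrium is in mixed strategies.
Let the attacker play target 1 with probability p. The defender is indifferent when −14p + 17(1−p) = −4p − 8(1−p), giving p = 5/7.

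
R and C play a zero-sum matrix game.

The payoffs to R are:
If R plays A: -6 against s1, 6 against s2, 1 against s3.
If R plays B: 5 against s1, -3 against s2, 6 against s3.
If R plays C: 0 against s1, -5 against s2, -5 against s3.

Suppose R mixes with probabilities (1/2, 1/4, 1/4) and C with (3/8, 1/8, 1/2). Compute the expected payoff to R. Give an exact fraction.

Against (3/8, 1/8, 1/2), each row's expected payoff is A: -1; B: 9/2; C: -25/8.
Taking the (1/2, 1/4, 1/4)-weighted average: (1/2)·(-1) + (1/4)·(9/2) + (1/4)·(-25/8) = -5/32.

-5/32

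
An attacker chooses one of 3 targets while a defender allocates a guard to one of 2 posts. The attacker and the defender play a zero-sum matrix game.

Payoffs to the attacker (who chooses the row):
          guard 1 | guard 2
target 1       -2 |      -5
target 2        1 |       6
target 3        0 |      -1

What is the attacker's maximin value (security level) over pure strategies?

1

The worst-case payoff for each row is target 1: -5, target 2: 1, target 3: -1.
The best of these is 1.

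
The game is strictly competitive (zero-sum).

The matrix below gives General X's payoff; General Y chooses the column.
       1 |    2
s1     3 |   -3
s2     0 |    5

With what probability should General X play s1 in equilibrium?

5/11

Row minima are -3 and 0, so General X's maximin is 0; column maxima are 3 and 5, so General Y's minimax is 3. These differ, so the equilibrium is in mixed strategies.
Let General X play s1 with probability p. General Y is indifferent when 3p = −3p + 5(1−p), giving p = 5/11.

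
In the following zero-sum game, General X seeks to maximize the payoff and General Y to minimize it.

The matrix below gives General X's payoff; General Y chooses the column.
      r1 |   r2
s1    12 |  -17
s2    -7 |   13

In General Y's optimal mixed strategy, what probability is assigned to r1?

Row minima are -17 and -7, so General X's maximin is -7; column maxima are 12 and 13, so General Y's minimax is 12. These differ, so the equilibrium is in mixed strategies.
Let General Y play r1 with probability q. General X is indifferent when 12q − 17(1−q) = −7q + 13(1−q), giving q = 30/49.

30/49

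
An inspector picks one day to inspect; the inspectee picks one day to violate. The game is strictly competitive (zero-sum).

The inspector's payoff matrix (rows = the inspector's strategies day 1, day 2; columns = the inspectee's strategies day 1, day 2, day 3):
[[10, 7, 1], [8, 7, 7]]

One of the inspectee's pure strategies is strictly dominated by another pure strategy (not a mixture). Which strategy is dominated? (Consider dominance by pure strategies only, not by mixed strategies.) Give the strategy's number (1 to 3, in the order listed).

1

The inspectee prefers columns that give the inspector less. Compare day 1 with day 2: 7 < 10, 7 < 8.
So day 2 strictly dominates day 1 for the inspectee; day 1 is strictly dominated.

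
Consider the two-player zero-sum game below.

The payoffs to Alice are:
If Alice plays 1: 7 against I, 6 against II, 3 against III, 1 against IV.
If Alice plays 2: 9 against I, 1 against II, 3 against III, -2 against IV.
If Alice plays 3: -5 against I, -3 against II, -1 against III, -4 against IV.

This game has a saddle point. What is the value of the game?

Row minima: 1, -2, -5 → Alice's maximin is 1.
Column maxima: 9, 6, 3, 1 → Bob's minimax is 1.
They coincide at (1, IV), so the value is 1.

1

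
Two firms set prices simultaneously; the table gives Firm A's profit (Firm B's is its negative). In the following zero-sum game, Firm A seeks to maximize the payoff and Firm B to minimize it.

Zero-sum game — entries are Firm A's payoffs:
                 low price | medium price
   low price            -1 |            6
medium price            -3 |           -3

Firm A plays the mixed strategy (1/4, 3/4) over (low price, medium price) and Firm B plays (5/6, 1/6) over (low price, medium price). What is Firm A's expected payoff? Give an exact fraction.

Against (5/6, 1/6), each row's expected payoff is low price: 1/6; medium price: -3.
Taking the (1/4, 3/4)-weighted average: (1/4)·(1/6) + (3/4)·(-3) = -53/24.

-53/24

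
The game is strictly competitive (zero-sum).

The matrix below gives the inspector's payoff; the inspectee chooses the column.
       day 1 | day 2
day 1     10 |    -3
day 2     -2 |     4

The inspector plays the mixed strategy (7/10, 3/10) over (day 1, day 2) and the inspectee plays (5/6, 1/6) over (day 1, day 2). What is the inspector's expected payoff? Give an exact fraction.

Against (5/6, 1/6), each row's expected payoff is day 1: 47/6; day 2: -1.
Taking the (7/10, 3/10)-weighted average: (7/10)·(47/6) + (3/10)·(-1) = 311/60.

311/60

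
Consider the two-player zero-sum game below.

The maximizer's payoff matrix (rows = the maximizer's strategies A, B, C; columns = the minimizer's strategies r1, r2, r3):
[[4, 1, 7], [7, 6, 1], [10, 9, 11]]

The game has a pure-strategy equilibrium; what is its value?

9

Row minima: 1, 1, 9 → the maximizer's maximin is 9.
Column maxima: 10, 9, 11 → the minimizer's minimax is 9.
They coincide at (C, r2), so the value is 9.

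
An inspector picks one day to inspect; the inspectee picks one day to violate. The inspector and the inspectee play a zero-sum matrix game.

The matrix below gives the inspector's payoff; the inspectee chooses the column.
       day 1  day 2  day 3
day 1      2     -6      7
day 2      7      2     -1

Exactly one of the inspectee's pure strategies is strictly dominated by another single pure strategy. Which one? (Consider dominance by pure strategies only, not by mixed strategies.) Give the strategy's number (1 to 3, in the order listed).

The inspectee prefers columns that give the inspector less. Compare day 1 with day 2: -6 < 2, 2 < 7.
So day 2 strictly dominates day 1 for the inspectee; day 1 is strictly dominated.

1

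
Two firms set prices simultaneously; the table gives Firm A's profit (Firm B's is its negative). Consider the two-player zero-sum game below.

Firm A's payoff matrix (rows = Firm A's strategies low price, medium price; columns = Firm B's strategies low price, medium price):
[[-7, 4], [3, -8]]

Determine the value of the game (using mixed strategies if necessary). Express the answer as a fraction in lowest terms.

Row minima are -7 and -8, so Firm A's maximin is -7; column maxima are 3 and 4, so Firm B's minimax is 3. These differ, so the equilibrium is in mixed strategies.
Let Firm A play low price with probability p. Firm B is indifferent when −7p + 3(1−p) = 4p − 8(1−p), giving p = 1/2.
Let Firm B play low price with probability q. Firm A is indifferent when −7q + 4(1−q) = 3q − 8(1−q), giving q = 6/11.
The value is -7·(6/11) + (4)·(5/11) = -2.

-2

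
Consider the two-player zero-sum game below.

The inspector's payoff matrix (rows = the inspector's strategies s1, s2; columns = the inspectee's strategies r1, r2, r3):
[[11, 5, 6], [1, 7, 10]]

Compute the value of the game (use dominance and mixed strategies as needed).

6

Column r3 is strictly dominated by r2 for the inspectee (it gives the inspector more in every row).
The remaining 2×2 game on (s1, s2) × (r1, r2) has no saddle point. Let the inspector play s1 with probability p; indifference gives 11p + (1−p) = 5p + 7(1−p), so p = 1/2.
Similarly the inspectee's optimal q on r1 is 1/6, and the value is 11·(1/6) + (5)·(5/6) = 6.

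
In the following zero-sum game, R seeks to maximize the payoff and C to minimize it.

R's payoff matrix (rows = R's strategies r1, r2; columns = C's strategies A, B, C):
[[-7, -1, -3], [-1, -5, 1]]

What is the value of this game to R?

Column C is strictly dominated by A for C (it gives R more in every row).
The remaining 2×2 game on (r1, r2) × (A, B) has no saddle point. Let R play r1 with probability p; indifference gives −7p − (1−p) = −p − 5(1−p), so p = 2/5.
Similarly C's optimal q on A is 2/5, and the value is -7·(2/5) + (-1)·(3/5) = -17/5.

-17/5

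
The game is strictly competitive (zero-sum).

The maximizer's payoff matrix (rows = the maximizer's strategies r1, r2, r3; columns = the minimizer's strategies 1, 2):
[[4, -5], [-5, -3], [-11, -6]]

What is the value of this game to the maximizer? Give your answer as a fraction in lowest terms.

Row r3 is strictly dominated by row r2, so the maximizer never plays it.
The remaining 2×2 game on (r1, r2) × (1, 2) has no saddle point. Let the maximizer play r1 with probability p; indifference gives 4p − 5(1−p) = −5p − 3(1−p), so p = 2/11.
Similarly the minimizer's optimal q on 1 is 2/11, and the value is 4·(2/11) + (-5)·(9/11) = -37/11.

-37/11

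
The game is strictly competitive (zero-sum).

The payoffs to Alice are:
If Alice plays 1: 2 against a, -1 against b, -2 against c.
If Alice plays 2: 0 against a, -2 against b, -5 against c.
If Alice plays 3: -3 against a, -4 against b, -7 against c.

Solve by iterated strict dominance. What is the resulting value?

Column a is strictly dominated by b for Bob (-1<2, -2<0, -4<-3); eliminate a.
Row 2 is strictly dominated by row 1 (-1>-2, -2>-5); eliminate 2.
Row 3 is strictly dominated by row 1 (-1>-4, -2>-7); eliminate 3.
Column b is strictly dominated by c for Bob (-2<-1); eliminate b.
Only (1, c) remains, with payoff -2.

-2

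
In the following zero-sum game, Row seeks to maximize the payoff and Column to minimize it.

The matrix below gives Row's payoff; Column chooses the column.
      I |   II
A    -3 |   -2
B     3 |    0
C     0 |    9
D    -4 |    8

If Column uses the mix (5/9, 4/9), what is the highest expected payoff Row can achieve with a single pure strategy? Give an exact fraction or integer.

A: (-3)·(5/9) + (-2)·(4/9) = -23/9.
B: (3)·(5/9) + (0)·(4/9) = 5/3.
C: (0)·(5/9) + (9)·(4/9) = 4.
D: (-4)·(5/9) + (8)·(4/9) = 4/3.
The best pure response is C with expected payoff 4.

4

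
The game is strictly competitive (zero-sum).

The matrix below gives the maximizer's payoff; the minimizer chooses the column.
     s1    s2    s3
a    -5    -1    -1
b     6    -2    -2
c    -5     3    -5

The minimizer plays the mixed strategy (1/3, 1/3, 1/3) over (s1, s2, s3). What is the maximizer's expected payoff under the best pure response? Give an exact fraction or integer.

2/3

a: (-5)·(1/3) + (-1)·(1/3) + (-1)·(1/3) = -7/3.
b: (6)·(1/3) + (-2)·(1/3) + (-2)·(1/3) = 2/3.
c: (-5)·(1/3) + (3)·(1/3) + (-5)·(1/3) = -7/3.
The best pure response is b with expected payoff 2/3.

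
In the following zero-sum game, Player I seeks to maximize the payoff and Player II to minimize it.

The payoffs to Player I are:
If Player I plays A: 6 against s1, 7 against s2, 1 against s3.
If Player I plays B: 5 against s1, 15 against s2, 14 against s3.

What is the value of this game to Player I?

79/14

Column s2 is strictly dominated by s3 for Player II (it gives Player I more in every row).
The remaining 2×2 game on (A, B) × (s1, s3) has no saddle point. Let Player I play A with probability p; indifference gives 6p + 5(1−p) = p + 14(1−p), so p = 9/14.
Similarly Player II's optimal q on s1 is 13/14, and the value is 6·(13/14) + (1)·(1/14) = 79/14.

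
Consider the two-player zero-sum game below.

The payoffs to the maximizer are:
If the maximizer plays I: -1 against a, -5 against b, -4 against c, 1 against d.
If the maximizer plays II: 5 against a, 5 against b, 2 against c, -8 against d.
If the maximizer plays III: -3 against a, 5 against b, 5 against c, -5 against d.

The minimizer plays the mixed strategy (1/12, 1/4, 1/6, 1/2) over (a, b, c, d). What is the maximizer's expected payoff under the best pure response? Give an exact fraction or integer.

I: (-1)·(1/12) + (-5)·(1/4) + (-4)·(1/6) + (1)·(1/2) = -3/2.
II: (5)·(1/12) + (5)·(1/4) + (2)·(1/6) + (-8)·(1/2) = -2.
III: (-3)·(1/12) + (5)·(1/4) + (5)·(1/6) + (-5)·(1/2) = -2/3.
The best pure response is III with expected payoff -2/3.

-2/3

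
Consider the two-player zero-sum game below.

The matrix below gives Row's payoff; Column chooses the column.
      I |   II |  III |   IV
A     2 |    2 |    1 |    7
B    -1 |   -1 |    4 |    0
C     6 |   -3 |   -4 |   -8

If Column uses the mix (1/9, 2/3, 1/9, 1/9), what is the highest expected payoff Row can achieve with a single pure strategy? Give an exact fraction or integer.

A: (2)·(1/9) + (2)·(2/3) + (1)·(1/9) + (7)·(1/9) = 22/9.
B: (-1)·(1/9) + (-1)·(2/3) + (4)·(1/9) + (0)·(1/9) = -1/3.
C: (6)·(1/9) + (-3)·(2/3) + (-4)·(1/9) + (-8)·(1/9) = -8/3.
The best pure response is A with expected payoff 22/9.

22/9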